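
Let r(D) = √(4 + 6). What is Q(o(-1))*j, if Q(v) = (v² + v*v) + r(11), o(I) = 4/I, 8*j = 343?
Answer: 1372 + 343*√10/8 ≈ 1507.6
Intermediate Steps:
j = 343/8 (j = (⅛)*343 = 343/8 ≈ 42.875)
r(D) = √10
Q(v) = √10 + 2*v² (Q(v) = (v² + v*v) + √10 = (v² + v²) + √10 = 2*v² + √10 = √10 + 2*v²)
Q(o(-1))*j = (√10 + 2*(4/(-1))²)*(343/8) = (√10 + 2*(4*(-1))²)*(343/8) = (√10 + 2*(-4)²)*(343/8) = (√10 + 2*16)*(343/8) = (√10 + 32)*(343/8) = (32 + √10)*(343/8) = 1372 + 343*√10/8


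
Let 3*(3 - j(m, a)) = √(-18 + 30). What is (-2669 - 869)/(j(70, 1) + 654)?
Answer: -6973398/1294943 - 7076*√3/1294943 ≈ -5.3946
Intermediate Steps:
j(m, a) = 3 - 2*√3/3 (j(m, a) = 3 - √(-18 + 30)/3 = 3 - 2*√3/3)
(-2669 - 869)/(j(70, 1) + 654) = (-2669 - 869)/((3 - 2*√3/3) + 654) = -3538/(657 - 2*√3/3)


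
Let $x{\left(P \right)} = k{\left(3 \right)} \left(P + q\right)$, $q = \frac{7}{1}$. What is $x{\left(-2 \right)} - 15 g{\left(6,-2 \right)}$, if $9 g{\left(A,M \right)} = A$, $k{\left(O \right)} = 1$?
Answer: $-5$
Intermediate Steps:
$g{\left(A,M \right)} = \frac{A}{9}$
$q = 7$ ($q = 7 \cdot 1 = 7$)
$x{\left(P \right)} = 7 + P$ ($x{\left(P \right)} = 1 \left(P + 7\right) = 1 \left(7 + P\right) = 7 + P$)
$x{\left(-2 \right)} - 15 g{\left(6,-2 \right)} = \left(7 - 2\right) - 15 \cdot \frac{1}{9} \cdot 6 = 5 - 10 = -5$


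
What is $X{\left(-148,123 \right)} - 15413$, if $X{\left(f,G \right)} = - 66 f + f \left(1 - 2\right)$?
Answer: $-5497$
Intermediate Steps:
$X{\left(f,G \right)} = - 67 f$ ($X{\left(f,G \right)} = - 66 f + f \left(-1\right) = - 66 f - f = - 67 f$)
$X{\left(-148,123 \right)} - 15413 = \left(-67\right) \left(-148\right) - 15413 = 9916 - 15413 = -5497$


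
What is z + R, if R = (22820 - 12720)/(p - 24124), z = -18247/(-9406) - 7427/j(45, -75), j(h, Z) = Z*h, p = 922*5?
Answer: 1122165954659/309738404250 ≈ 3.6229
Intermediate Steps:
p = 4610
z = 131441987/31745250 (z = -18247/(-9406) - 7427/((-75*45)) = -18247*(-1/9406) - 7427/(-3375) = 18247/9406 - 7427*(-1/3375) = 18247/9406 + 7427/3375 = 131441987/31745250 ≈ 4.1405)
R = -5050/9757 (R = (22820 - 12720)/(4610 - 24124) = 10100/(-19514) = 10100*(-1/19514) = -5050/9757 ≈ -0.51758)
z + R = 131441987/31745250 - 5050/9757 = 1122165954659/309738404250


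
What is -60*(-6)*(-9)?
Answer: -3240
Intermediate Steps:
-60*(-6)*(-9) = 360*(-9) = -3240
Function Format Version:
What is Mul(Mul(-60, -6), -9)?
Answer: -3240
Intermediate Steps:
Mul(Mul(-60, -6), -9) = Mul(360, -9) = -3240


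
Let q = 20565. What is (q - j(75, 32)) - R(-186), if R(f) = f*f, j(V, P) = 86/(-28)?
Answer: -196391/14 ≈ -14028.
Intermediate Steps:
j(V, P) = -43/14 (j(V, P) = 86*(-1/28) = -43/14)
R(f) = f**2
(q - j(75, 32)) - R(-186) = (20565 - 1*(-43/14)) - 1*(-186)**2 = (20565 + 43/14) - 1*34596 = 287953/14 - 34596 = -196391/14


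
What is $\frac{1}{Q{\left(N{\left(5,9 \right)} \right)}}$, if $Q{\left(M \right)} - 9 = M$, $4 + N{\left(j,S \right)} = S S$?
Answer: $\frac{1}{86} \approx 0.011628$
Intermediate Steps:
$N{\left(j,S \right)} = -4 + S^{2}$ ($N{\left(j,S \right)} = -4 + S S = -4 + S^{2}$)
$Q{\left(M \right)} = 9 + M$
$\frac{1}{Q{\left(N{\left(5,9 \right)} \right)}} = \frac{1}{9 - \left(4 - 9^{2}\right)} = \frac{1}{9 + \left(-4 + 81\right)} = \frac{1}{9 + 77} = \frac{1}{86}$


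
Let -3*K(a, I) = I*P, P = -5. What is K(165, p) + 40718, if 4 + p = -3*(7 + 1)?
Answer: 122014/3 ≈ 40671.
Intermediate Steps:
p = -28 (p = -4 - 3*(7 + 1) = -4 - 3*8 = -4 - 24 = -28)
K(a, I) = 5*I/3 (K(a, I) = -I*(-5)/3 = -(-5)*I/3 = 5*I/3)
K(165, p) + 40718 = (5/3)*(-28) + 40718 = -140/3 + 40718 = 122014/3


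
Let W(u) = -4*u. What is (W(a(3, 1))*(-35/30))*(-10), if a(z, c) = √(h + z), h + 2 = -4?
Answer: -140*I*√3/3 ≈ -80.829*I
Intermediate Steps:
h = -6 (h = -2 - 4 = -6)
a(z, c) = √(-6 + z)
(W(a(3, 1))*(-35/30))*(-10) = ((-4*√(-6 + 3))*(-35/30))*(-10) = ((-4*I*√3)*(-35*1/30))*(-10) = (-4*I*√3*(-7/6))*(-10) = (14*I*√3/3)*(-10) = -140*I*√3/3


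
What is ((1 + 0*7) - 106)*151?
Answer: -15855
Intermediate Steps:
((1 + 0*7) - 106)*151 = ((1 + 0) - 106)*151 = (1 - 106)*151 = -105*151 = -15855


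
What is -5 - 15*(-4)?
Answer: 55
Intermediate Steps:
-5 - 15*(-4) = -5 + 60 = 55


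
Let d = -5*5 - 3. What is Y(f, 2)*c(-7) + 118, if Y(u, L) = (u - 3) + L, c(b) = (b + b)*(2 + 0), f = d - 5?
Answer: 1070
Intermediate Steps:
d = -28 (d = -25 - 3 = -28)
f = -33 (f = -28 - 5 = -33)
c(b) = 4*b (c(b) = (2*b)*2 = 4*b)
Y(u, L) = -3 + L + u (Y(u, L) = (-3 + u) + L = -3 + L + u)
Y(f, 2)*c(-7) + 118 = (-3 + 2 - 33)*(4*(-7)) + 118 = -34*(-28) + 118 = 952 + 118 = 1070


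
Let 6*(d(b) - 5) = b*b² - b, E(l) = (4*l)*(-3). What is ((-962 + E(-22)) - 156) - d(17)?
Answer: -1675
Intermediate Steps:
E(l) = -12*l
d(b) = 5 - b/6 + b³/6 (d(b) = 5 + (b*b² - b)/6 = 5 + (b³ - b)/6 = 5 + (-b/6 + b³/6) = 5 - b/6 + b³/6)
((-962 + E(-22)) - 156) - d(17) = ((-962 - 12*(-22)) - 156) - (5 - ⅙*17 + (⅙)*17³) = ((-962 + 264) - 156) - (5 - 17/6 + (⅙)*4913) = (-698 - 156) - (5 - 17/6 + 4913/6) = -854 - 1*821 = -854 - 821 = -1675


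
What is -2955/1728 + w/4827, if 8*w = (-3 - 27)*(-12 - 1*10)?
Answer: -1569025/926784 ≈ -1.6930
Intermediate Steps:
w = 165/2 (w = ((-3 - 27)*(-12 - 1*10))/8 = (-30*(-12 - 10))/8 = (-30*(-22))/8 = (⅛)*660 = 165/2 ≈ 82.500)
-2955/1728 + w/4827 = -2955/1728 + (165/2)/4827 = -2955*1/1728 + (165/2)*(1/4827) = -985/576 + 55/3218 = -1569025/926784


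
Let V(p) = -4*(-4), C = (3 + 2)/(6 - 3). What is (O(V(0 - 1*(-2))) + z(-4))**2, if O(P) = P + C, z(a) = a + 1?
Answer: 1936/9 ≈ 215.11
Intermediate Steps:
z(a) = 1 + a
C = 5/3 ≈ 1.6667
V(p) = 16
O(P) = 5/3 + P (O(P) = P + 5/3 = 5/3 + P)
(O(V(0 - 1*(-2))) + z(-4))**2 = ((5/3 + 16) + (1 - 4))**2 = (53/3 - 3)**2 = (44/3)**2 = 1936/9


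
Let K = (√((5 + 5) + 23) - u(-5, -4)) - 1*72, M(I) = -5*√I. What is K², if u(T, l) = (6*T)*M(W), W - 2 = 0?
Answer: (72 - √33 + 150*√2)² ≈ 77500.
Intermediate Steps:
W = 2 (W = 2 + 0 = 2)
u(T, l) = -30*T*√2 (u(T, l) = (6*T)*(-5*√2) = -30*T*√2)
K = -72 + √33 - 150*√2 (K = (√((5 + 5) + 23) - (-30)*(-5)*√2) - 1*72 = (√(10 + 23) - 150*√2) - 72 = (√33 - 150*√2) - 72 = -72 + √33 - 150*√2 ≈ -278.39)
K² = (-72 + √33 - 150*√2)²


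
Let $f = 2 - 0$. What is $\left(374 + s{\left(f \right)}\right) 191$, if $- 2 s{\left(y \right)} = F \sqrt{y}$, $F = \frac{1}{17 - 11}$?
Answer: $71434 - \frac{191 \sqrt{2}}{12} \approx 71412.0$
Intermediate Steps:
$F = \frac{1}{6} \approx 0.16667$
$f = 2$ ($f = 2 + 0 = 2$)
$s{\left(y \right)} = - \frac{\sqrt{y}}{12}$ ($s{\left(y \right)} = - \frac{\frac{1}{6} \sqrt{y}}{2} = - \frac{\sqrt{y}}{12}$)
$\left(374 + s{\left(f \right)}\right) 191 = \left(374 - \frac{\sqrt{2}}{12}\right) 191 = 71434 - \frac{191 \sqrt{2}}{12}$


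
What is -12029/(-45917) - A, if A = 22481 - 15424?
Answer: -324024240/45917 ≈ -7056.7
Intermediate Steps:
A = 7057
-12029/(-45917) - A = -12029/(-45917) - 1*7057 = -12029*(-1/45917) - 7057 = 12029/45917 - 7057 = -324024240/45917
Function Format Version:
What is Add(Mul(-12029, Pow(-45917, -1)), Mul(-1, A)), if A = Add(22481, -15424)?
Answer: Rational(-324024240, 45917) ≈ -7056.7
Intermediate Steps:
A = 7057
Add(Mul(-12029, Pow(-45917, -1)), Mul(-1, A)) = Add(Mul(-12029, Pow(-45917, -1)), Mul(-1, 7057)) = Add(Mul(-12029, Rational(-1, 45917)), -7057) = Add(Rational(12029, 45917), -7057) = Rational(-324024240, 45917)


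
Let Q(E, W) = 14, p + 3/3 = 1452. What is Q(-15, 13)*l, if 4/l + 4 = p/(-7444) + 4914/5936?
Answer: -44187584/2656851 ≈ -16.632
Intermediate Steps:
p = 1451 (p = -1 + 1452 = 1451)
l = -3156256/2656851 (l = 4/(-4 + (1451/(-7444) + 4914/5936)) = 4/(-4 + (1451*(-1/7444) + 4914*(1/5936))) = 4/(-4 + (-1451/7444 + 351/424)) = 4/(-4 + 499405/789064) = 4/(-2656851/789064) = 4*(-789064/2656851) = -3156256/2656851 ≈ -1.1880)
Q(-15, 13)*l = 14*(-3156256/2656851) = -44187584/2656851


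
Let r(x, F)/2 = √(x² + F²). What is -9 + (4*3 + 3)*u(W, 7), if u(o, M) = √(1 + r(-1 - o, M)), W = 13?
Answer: -9 + 15*√(1 + 14*√5) ≈ 76.256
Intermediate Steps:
r(x, F) = 2*√(F² + x²) (r(x, F) = 2*√(x² + F²) = 2*√(F² + x²))
u(o, M) = √(1 + 2*√(M² + (-1 - o)²))
-9 + (4*3 + 3)*u(W, 7) = -9 + (4*3 + 3)*√(1 + 2*√(7² + (1 + 13)²)) = -9 + (12 + 3)*√(1 + 2*√(49 + 14²)) = -9 + 15*√(1 + 2*√(49 + 196)) = -9 + 15*√(1 + 2*√245) = -9 + 15*√(1 + 2*(7*√5)) = -9 + 15*√(1 + 14*√5)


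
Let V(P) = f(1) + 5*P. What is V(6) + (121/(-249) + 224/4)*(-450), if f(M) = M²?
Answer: -2070877/83 ≈ -24950.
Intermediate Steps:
V(P) = 1 + 5*P (V(P) = 1² + 5*P = 1 + 5*P)
V(6) + (121/(-249) + 224/4)*(-450) = (1 + 5*6) + (121/(-249) + 224/4)*(-450) = (1 + 30) + (121*(-1/249) + 224*(¼))*(-450) = 31 + (-121/249 + 56)*(-450) = 31 + (13823/249)*(-450) = 31 - 2073450/83 = -2070877/83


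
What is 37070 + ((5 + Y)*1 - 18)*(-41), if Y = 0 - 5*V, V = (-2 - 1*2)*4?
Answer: 34323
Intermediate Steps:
V = -16 (V = (-2 - 2)*4 = -4*4 = -16)
Y = 80 (Y = 0 - 5*(-16) = 0 + 80 = 80)
37070 + ((5 + Y)*1 - 18)*(-41) = 37070 + ((5 + 80)*1 - 18)*(-41) = 37070 + (85*1 - 18)*(-41) = 37070 + (85 - 18)*(-41) = 37070 + 67*(-41) = 37070 - 2747 = 34323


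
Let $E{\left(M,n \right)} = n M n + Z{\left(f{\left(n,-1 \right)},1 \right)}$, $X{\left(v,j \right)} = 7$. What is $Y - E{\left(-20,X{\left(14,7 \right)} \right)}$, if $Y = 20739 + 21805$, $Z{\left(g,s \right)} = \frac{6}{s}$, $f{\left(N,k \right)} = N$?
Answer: $43518$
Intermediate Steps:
$E{\left(M,n \right)} = 6 + M n^{2}$ ($E{\left(M,n \right)} = n M n + \frac{6}{1} = M n n + 6 \cdot 1 = M n^{2} + 6 = 6 + M n^{2}$)
$Y = 42544$
$Y - E{\left(-20,X{\left(14,7 \right)} \right)} = 42544 - \left(6 - 20 \cdot 7^{2}\right) = 42544 - \left(6 - 980\right) = 42544 - -974 = 42544 + 974 = 43518$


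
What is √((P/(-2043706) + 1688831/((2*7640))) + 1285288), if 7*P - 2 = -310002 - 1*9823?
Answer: √399710262961981993053605/557639780 ≈ 1133.8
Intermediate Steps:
P = -45689 (P = 2/7 + (-310002 - 1*9823)/7 = 2/7 + (-310002 - 9823)/7 = 2/7 + (⅐)*(-319825) = 2/7 - 319825/7 = -45689)
√((P/(-2043706) + 1688831/((2*7640))) + 1285288) = √((-45689/(-2043706) + 1688831/((2*7640))) + 1285288) = √((-45689*(-1/2043706) + 1688831/15280) + 1285288) = √((6527/291958 + 1688831*(1/15280)) + 1285288) = √((6527/291958 + 1688831/15280) + 1285288) = √(246583726829/2230559120 + 1285288) = √(2867157453953389/2230559120) = √399710262961981993053605/557639780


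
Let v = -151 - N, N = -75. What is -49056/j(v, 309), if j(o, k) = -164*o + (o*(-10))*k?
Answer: -6132/30913 ≈ -0.19836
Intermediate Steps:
v = -76 (v = -151 - 1*(-75) = -151 + 75 = -76)
j(o, k) = -164*o - 10*k*o (j(o, k) = -164*o + (-10*o)*k = -164*o - 10*k*o)
-49056/j(v, 309) = -49056*1/(152*(82 + 5*309)) = -49056*1/(152*(82 + 1545)) = -49056/((-2*(-76)*1627)) = -49056/247304 = -49056*1/247304 = -6132/30913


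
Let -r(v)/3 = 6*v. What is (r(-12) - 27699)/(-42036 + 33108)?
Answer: 9161/2976 ≈ 3.0783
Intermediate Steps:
r(v) = -18*v
(r(-12) - 27699)/(-42036 + 33108) = (-18*(-12) - 27699)/(-42036 + 33108) = (216 - 27699)/(-8928) = -27483*(-1/8928) = 9161/2976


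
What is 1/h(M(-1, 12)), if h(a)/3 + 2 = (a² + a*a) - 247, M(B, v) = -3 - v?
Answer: 1/603 ≈ 0.0016584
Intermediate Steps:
h(a) = -747 + 6*a² (h(a) = -6 + 3*((a² + a*a) - 247) = -6 + 3*((a² + a²) - 247) = -6 + 3*(2*a² - 247) = -6 + 3*(-247 + 2*a²) = -6 + (-741 + 6*a²) = -747 + 6*a²)
1/h(M(-1, 12)) = 1/(-747 + 6*(-3 - 1*12)²) = 1/(-747 + 6*(-3 - 12)²) = 1/(-747 + 6*(-15)²) = 1/(-747 + 6*225) = 1/(-747 + 1350) = 1/603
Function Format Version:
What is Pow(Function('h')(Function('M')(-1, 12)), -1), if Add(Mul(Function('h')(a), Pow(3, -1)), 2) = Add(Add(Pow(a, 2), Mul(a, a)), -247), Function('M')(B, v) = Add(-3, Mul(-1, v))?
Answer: Rational(1, 603) ≈ 0.0016584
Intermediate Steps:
Function('h')(a) = Add(-747, Mul(6, Pow(a, 2))) (Function('h')(a) = Add(-6, Mul(3, Add(Add(Pow(a, 2), Mul(a, a)), -247))) = Add(-6, Mul(3, Add(Add(Pow(a, 2), Pow(a, 2)), -247))) = Add(-6, Mul(3, Add(Mul(2, Pow(a, 2)), -247))) = Add(-6, Mul(3, Add(-247, Mul(2, Pow(a, 2))))) = Add(-6, Add(-741, Mul(6, Pow(a, 2)))) = Add(-747, Mul(6, Pow(a, 2))))
Pow(Function('h')(Function('M')(-1, 12)), -1) = Pow(Add(-747, Mul(6, Pow(Add(-3, Mul(-1, 12)), 2))), -1) = Pow(Add(-747, Mul(6, Pow(Add(-3, -12), 2))), -1) = Pow(Add(-747, Mul(6, Pow(-15, 2))), -1) = Pow(Add(-747, Mul(6, 225)), -1) = Pow(Add(-747, 1350), -1) = Pow(603, -1) = Rational(1, 603)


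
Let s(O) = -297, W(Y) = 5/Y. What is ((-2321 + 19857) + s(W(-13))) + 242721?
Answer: 259960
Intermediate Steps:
((-2321 + 19857) + s(W(-13))) + 242721 = ((-2321 + 19857) - 297) + 242721 = (17536 - 297) + 242721 = 17239 + 242721 = 259960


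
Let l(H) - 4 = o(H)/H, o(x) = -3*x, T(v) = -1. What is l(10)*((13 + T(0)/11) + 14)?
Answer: 296/11 ≈ 26.909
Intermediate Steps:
l(H) = 1 (l(H) = 4 + (-3*H)/H = 4 - 3 = 1)
l(10)*((13 + T(0)/11) + 14) = 1*((13 - 1/11) + 14) = 1*(142/11 + 14) = 1*(296/11) = 296/11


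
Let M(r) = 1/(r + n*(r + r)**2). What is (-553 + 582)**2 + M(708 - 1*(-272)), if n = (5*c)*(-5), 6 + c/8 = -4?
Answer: 6461572024181/7683200980 ≈ 841.00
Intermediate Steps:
c = -80 (c = -48 + 8*(-4) = -48 - 32 = -80)
n = 2000 (n = (5*(-80))*(-5) = -400*(-5) = 2000)
M(r) = 1/(r + 8000*r**2) (M(r) = 1/(r + 2000*(r + r)**2) = 1/(r + 2000*(2*r)**2) = 1/(r + 2000*(4*r**2)) = 1/(r + 8000*r**2))
(-553 + 582)**2 + M(708 - 1*(-272)) = (-553 + 582)**2 + 1/((708 - 1*(-272))*(1 + 8000*(708 - 1*(-272)))) = 29**2 + 1/((708 + 272)*(1 + 8000*(708 + 272))) = 841 + 1/(980*(1 + 8000*980)) = 841 + 1/(980*(1 + 7840000)) = 841 + (1/980)/7840001 = 841 + (1/980)*(1/7840001) = 841 + 1/7683200980 = 6461572024181/7683200980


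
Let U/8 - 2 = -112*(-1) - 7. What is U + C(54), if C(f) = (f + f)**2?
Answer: 12520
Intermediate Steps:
C(f) = 4*f**2 (C(f) = (2*f)**2 = 4*f**2)
U = 856 (U = 16 + 8*(-112*(-1) - 7) = 16 + 8*(112 - 7) = 16 + 8*105 = 16 + 840 = 856)
U + C(54) = 856 + 4*54**2 = 856 + 4*2916 = 856 + 11664 = 12520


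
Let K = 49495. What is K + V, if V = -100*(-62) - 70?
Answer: 55625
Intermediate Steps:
V = 6130 (V = 6200 - 70 = 6130)
K + V = 49495 + 6130 = 55625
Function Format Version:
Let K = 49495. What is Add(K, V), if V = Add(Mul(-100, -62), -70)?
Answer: 55625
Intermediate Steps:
V = 6130 (V = Add(6200, -70) = 6130)
Add(K, V) = Add(49495, 6130) = 55625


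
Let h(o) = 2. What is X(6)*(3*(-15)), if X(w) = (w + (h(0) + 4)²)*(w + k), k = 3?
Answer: -17010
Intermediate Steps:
X(w) = (3 + w)*(36 + w) (X(w) = (w + (2 + 4)²)*(w + 3) = (w + 6²)*(3 + w) = (w + 36)*(3 + w) = (36 + w)*(3 + w) = (3 + w)*(36 + w))
X(6)*(3*(-15)) = (108 + 6² + 39*6)*(3*(-15)) = (108 + 36 + 234)*(-45) = 378*(-45) = -17010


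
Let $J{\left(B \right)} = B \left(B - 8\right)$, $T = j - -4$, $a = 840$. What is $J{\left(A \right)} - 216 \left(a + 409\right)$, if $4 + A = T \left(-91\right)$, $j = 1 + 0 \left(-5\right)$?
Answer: $-55431$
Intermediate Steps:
$j = 1$ ($j = 1 + 0 = 1$)
$T = 5$ ($T = 1 - -4 = 1 + 4 = 5$)
$A = -459$ ($A = -4 + 5 \left(-91\right) = -4 - 455 = -459$)
$J{\left(B \right)} = B \left(-8 + B\right)$
$J{\left(A \right)} - 216 \left(a + 409\right) = - 459 \left(-8 - 459\right) - 216 \left(840 + 409\right) = \left(-459\right) \left(-467\right) - 216 \cdot 1249 = 214353 - 269784 = -55431$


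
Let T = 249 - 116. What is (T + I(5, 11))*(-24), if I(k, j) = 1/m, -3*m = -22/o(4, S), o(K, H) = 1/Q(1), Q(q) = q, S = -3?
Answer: -35148/11 ≈ -3195.3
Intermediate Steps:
o(K, H) = 1 (o(K, H) = 1/1 = 1)
T = 133
m = 22/3 (m = -(-22)/(3*1) = -(-22)/3 = -⅓*(-22) = 22/3 ≈ 7.3333)
I(k, j) = 3/22 (I(k, j) = 1/(22/3) = 3/22)
(T + I(5, 11))*(-24) = (133 + 3/22)*(-24) = (2929/22)*(-24) = -35148/11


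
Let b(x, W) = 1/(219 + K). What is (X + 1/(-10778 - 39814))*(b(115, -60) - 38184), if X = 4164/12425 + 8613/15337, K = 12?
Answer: -10893270707911401599/318150494877600 ≈ -34239.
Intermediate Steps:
b(x, W) = 1/231 (b(x, W) = 1/(219 + 12) = 1/231)
X = 24411399/27223175 (X = 4164*(1/12425) + 8613*(1/15337) = 4164/12425 + 8613/15337 = 24411399/27223175 ≈ 0.89671)
(X + 1/(-10778 - 39814))*(b(115, -60) - 38184) = (24411399/27223175 + 1/(-10778 - 39814))*(1/231 - 38184) = (24411399/27223175 + 1/(-50592))*(-8820503/231) = (24411399/27223175 - 1/50592)*(-8820503/231) = (1234994275033/1377274869600)*(-8820503/231) = -10893270707911401599/318150494877600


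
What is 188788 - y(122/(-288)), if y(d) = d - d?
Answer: 188788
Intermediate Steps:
y(d) = 0
188788 - y(122/(-288)) = 188788 - 1*0 = 188788 + 0 = 188788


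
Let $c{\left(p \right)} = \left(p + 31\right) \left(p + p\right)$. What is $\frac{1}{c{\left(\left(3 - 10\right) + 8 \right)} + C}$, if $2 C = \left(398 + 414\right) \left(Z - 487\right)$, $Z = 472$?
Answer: $- \frac{1}{6026} \approx -0.00016595$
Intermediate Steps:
$c{\left(p \right)} = 2 p \left(31 + p\right)$ ($c{\left(p \right)} = \left(31 + p\right) 2 p = 2 p \left(31 + p\right)$)
$C = -6090$ ($C = \frac{\left(398 + 414\right) \left(472 - 487\right)}{2} = \frac{812 \left(-15\right)}{2} = \frac{1}{2} \left(-12180\right) = -6090$)
$\frac{1}{c{\left(\left(3 - 10\right) + 8 \right)} + C} = \frac{1}{2 \left(\left(3 - 10\right) + 8\right) \left(31 + \left(\left(3 - 10\right) + 8\right)\right) - 6090} = \frac{1}{2 \left(-7 + 8\right) \left(31 + \left(-7 + 8\right)\right) - 6090} = \frac{1}{2 \cdot 1 \left(31 + 1\right) - 6090} = \frac{1}{2 \cdot 1 \cdot 32 - 6090} = \frac{1}{64 - 6090} = \frac{1}{-6026} = - \frac{1}{6026}$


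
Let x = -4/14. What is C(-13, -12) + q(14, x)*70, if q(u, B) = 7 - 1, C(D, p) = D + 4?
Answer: 411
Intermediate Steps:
C(D, p) = 4 + D
x = -2/7 (x = -4*1/14 = -2/7 ≈ -0.28571)
q(u, B) = 6
C(-13, -12) + q(14, x)*70 = (4 - 13) + 6*70 = -9 + 420 = 411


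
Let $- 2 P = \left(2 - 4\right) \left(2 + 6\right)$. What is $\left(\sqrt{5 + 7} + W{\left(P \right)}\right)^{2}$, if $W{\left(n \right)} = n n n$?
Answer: $262156 + 2048 \sqrt{3} \approx 2.657 \cdot 10^{5}$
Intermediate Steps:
$P = 8$ ($P = - \frac{\left(2 - 4\right) \left(2 + 6\right)}{2} = - \frac{\left(-2\right) 8}{2} = \left(- \frac{1}{2}\right) \left(-16\right) = 8$)
$W{\left(n \right)} = n^{3}$ ($W{\left(n \right)} = n^{2} n = n^{3}$)
$\left(\sqrt{5 + 7} + W{\left(P \right)}\right)^{2} = \left(\sqrt{5 + 7} + 8^{3}\right)^{2} = \left(\sqrt{12} + 512\right)^{2} = \left(2 \sqrt{3} + 512\right)^{2} = \left(512 + 2 \sqrt{3}\right)^{2}$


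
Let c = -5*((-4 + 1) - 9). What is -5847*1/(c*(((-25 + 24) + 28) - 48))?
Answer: 1949/420 ≈ 4.6405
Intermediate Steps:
c = 60 (c = -5*(-3 - 9) = -5*(-12) = 60)
-5847*1/(c*(((-25 + 24) + 28) - 48)) = -5847*1/(60*(((-25 + 24) + 28) - 48)) = -5847*1/(60*((-1 + 28) - 48)) = -5847*1/(60*(27 - 48)) = -5847/((-21*60)) = -5847/(-1260) = -5847*(-1/1260) = 1949/420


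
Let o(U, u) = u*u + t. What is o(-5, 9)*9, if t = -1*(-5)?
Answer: 774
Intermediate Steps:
t = 5
o(U, u) = 5 + u² (o(U, u) = u*u + 5 = u² + 5 = 5 + u²)
o(-5, 9)*9 = (5 + 9²)*9 = (5 + 81)*9 = 86*9 = 774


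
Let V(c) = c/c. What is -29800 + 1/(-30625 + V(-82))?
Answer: -912595201/30624 ≈ -29800.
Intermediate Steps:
V(c) = 1
-29800 + 1/(-30625 + V(-82)) = -29800 + 1/(-30625 + 1) = -29800 + 1/(-30624) = -29800 - 1/30624 = -912595201/30624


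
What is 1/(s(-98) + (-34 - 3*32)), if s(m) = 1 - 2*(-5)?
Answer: -1/119 ≈ -0.0084034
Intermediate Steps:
s(m) = 11 (s(m) = 1 + 10 = 11)
1/(s(-98) + (-34 - 3*32)) = 1/(11 + (-34 - 3*32)) = 1/(11 + (-34 - 96)) = 1/(11 - 130) = 1/(-119) = -1/119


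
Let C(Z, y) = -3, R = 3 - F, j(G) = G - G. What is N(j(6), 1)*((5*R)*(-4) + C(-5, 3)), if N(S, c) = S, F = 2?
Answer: 0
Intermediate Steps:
j(G) = 0
R = 1 (R = 3 - 1*2 = 3 - 2 = 1)
N(j(6), 1)*((5*R)*(-4) + C(-5, 3)) = 0*((5*1)*(-4) - 3) = 0*(5*(-4) - 3) = 0*(-20 - 3) = 0*(-23) = 0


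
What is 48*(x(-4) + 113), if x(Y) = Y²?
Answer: 6192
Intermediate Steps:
48*(x(-4) + 113) = 48*((-4)² + 113) = 48*(16 + 113) = 48*129 = 6192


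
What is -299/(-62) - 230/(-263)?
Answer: 92897/16306 ≈ 5.6971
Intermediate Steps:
-299/(-62) - 230/(-263) = -299*(-1/62) - 230*(-1/263) = 299/62 + 230/263 = 92897/16306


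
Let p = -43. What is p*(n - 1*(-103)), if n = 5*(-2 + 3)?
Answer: -4644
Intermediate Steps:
n = 5 (n = 5*1 = 5)
p*(n - 1*(-103)) = -43*(5 - 1*(-103)) = -43*(5 + 103) = -43*108 = -4644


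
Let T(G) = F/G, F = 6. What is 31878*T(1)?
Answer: 191268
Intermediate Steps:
T(G) = 6/G
31878*T(1) = 31878*(6/1) = 31878*(6*1) = 31878*6 = 191268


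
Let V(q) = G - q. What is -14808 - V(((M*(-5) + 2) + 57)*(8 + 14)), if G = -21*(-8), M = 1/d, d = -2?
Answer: -13623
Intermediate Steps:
M = -½ (M = 1/(-2) = -½ ≈ -0.50000)
G = 168
V(q) = 168 - q
-14808 - V(((M*(-5) + 2) + 57)*(8 + 14)) = -14808 - (168 - ((-½*(-5) + 2) + 57)*(8 + 14)) = -14808 - (168 - ((5/2 + 2) + 57)*22) = -14808 - (168 - (9/2 + 57)*22) = -14808 - (168 - 123*22/2) = -14808 - (168 - 1*1353) = -14808 - (168 - 1353) = -14808 - 1*(-1185) = -14808 + 1185 = -13623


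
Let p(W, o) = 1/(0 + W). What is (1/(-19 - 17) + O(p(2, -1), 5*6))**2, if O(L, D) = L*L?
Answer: 4/81 ≈ 0.049383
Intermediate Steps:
p(W, o) = 1/W
O(L, D) = L**2
(1/(-19 - 17) + O(p(2, -1), 5*6))**2 = (1/(-19 - 17) + (1/2)**2)**2 = (1/(-36) + (1/2)**2)**2 = (-1/36 + 1/4)**2 = (2/9)**2 = 4/81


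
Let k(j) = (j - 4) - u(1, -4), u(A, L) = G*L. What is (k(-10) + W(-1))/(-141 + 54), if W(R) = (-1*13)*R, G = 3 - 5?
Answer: 3/29 ≈ 0.10345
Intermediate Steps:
G = -2
u(A, L) = -2*L
W(R) = -13*R
k(j) = -12 + j (k(j) = (j - 4) - (-2)*(-4) = (-4 + j) - 1*8 = (-4 + j) - 8 = -12 + j)
(k(-10) + W(-1))/(-141 + 54) = ((-12 - 10) - 13*(-1))/(-141 + 54) = (-22 + 13)/(-87) = -1/87*(-9) = 3/29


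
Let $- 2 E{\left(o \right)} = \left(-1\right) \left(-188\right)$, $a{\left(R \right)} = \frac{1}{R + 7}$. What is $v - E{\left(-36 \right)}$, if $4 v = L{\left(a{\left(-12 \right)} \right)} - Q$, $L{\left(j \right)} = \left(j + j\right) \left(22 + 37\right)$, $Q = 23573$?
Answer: $- \frac{116103}{20} \approx -5805.1$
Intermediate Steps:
$a{\left(R \right)} = \frac{1}{7 + R}$
$L{\left(j \right)} = 118 j$ ($L{\left(j \right)} = 2 j 59 = 118 j$)
$E{\left(o \right)} = -94$ ($E{\left(o \right)} = - \frac{\left(-1\right) \left(-188\right)}{2} = \left(- \frac{1}{2}\right) 188 = -94$)
$v = - \frac{117983}{20}$ ($v = \frac{\frac{118}{7 - 12} - 23573}{4} = \frac{\frac{118}{-5} - 23573}{4} = \frac{118 \left(- \frac{1}{5}\right) - 23573}{4} = \frac{- \frac{118}{5} - 23573}{4} = \frac{1}{4} \left(- \frac{117983}{5}\right) = - \frac{117983}{20} \approx -5899.1$)
$v - E{\left(-36 \right)} = - \frac{117983}{20} - -94 = - \frac{117983}{20} + 94 = - \frac{116103}{20}$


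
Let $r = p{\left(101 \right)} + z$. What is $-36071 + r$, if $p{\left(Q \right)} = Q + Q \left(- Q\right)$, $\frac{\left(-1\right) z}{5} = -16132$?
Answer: $34489$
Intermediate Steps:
$z = 80660$ ($z = \left(-5\right) \left(-16132\right) = 80660$)
$p{\left(Q \right)} = Q - Q^{2}$
$r = 70560$ ($r = 101 \left(1 - 101\right) + 80660 = 101 \left(-100\right) + 80660 = -10100 + 80660 = 70560$)
$-36071 + r = -36071 + 70560 = 34489$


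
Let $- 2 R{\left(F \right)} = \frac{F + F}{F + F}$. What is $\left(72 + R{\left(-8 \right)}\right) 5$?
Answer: $\frac{715}{2} \approx 357.5$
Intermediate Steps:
$R{\left(F \right)} = - \frac{1}{2}$ ($R{\left(F \right)} = - \frac{\left(F + F\right) \frac{1}{F + F}}{2} = - \frac{2 F \frac{1}{2 F}}{2} = \left(- \frac{1}{2}\right) 1 = - \frac{1}{2}$)
$\left(72 + R{\left(-8 \right)}\right) 5 = \left(72 - \frac{1}{2}\right) 5 = \frac{143}{2} \cdot 5 = \frac{715}{2}$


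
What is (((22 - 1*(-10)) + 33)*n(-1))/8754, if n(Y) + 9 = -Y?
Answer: -260/4377 ≈ -0.059401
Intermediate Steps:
n(Y) = -9 - Y
(((22 - 1*(-10)) + 33)*n(-1))/8754 = (((22 - 1*(-10)) + 33)*(-9 - 1*(-1)))/8754 = (((22 + 10) + 33)*(-9 + 1))*(1/8754) = ((32 + 33)*(-8))*(1/8754) = (65*(-8))*(1/8754) = -520*1/8754 = -260/4377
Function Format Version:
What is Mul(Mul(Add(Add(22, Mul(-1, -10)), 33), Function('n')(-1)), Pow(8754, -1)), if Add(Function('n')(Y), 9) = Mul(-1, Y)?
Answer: Rational(-260, 4377) ≈ -0.059401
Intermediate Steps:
Function('n')(Y) = Add(-9, Mul(-1, Y))
Mul(Mul(Add(Add(22, Mul(-1, -10)), 33), Function('n')(-1)), Pow(8754, -1)) = Mul(Mul(Add(Add(22, Mul(-1, -10)), 33), Add(-9, Mul(-1, -1))), Pow(8754, -1)) = Mul(Mul(Add(Add(22, 10), 33), Add(-9, 1)), Rational(1, 8754)) = Mul(Mul(Add(32, 33), -8), Rational(1, 8754)) = Mul(Mul(65, -8), Rational(1, 8754)) = Mul(-520, Rational(1, 8754)) = Rational(-260, 4377)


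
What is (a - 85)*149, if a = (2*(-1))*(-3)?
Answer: -11771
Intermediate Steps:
a = 6 (a = -2*(-3) = 6)
(a - 85)*149 = (6 - 85)*149 = -79*149 = -11771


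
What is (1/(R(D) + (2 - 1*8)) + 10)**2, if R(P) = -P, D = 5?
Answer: 11881/121 ≈ 98.190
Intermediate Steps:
(1/(R(D) + (2 - 1*8)) + 10)**2 = (1/(-1*5 + (2 - 1*8)) + 10)**2 = (1/(-5 + (2 - 8)) + 10)**2 = (1/(-5 - 6) + 10)**2 = (1/(-11) + 10)**2 = (-1/11 + 10)**2 = (109/11)**2 = 11881/121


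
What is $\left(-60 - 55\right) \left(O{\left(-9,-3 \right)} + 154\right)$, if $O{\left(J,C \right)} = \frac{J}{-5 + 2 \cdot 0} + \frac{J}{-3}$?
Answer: $-18262$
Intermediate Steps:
$O{\left(J,C \right)} = - \frac{8 J}{15}$ ($O{\left(J,C \right)} = \frac{J}{-5 + 0} + J \left(- \frac{1}{3}\right) = \frac{J}{-5} - \frac{J}{3} = J \left(- \frac{1}{5}\right) - \frac{J}{3} = - \frac{J}{5} - \frac{J}{3} = - \frac{8 J}{15}$)
$\left(-60 - 55\right) \left(O{\left(-9,-3 \right)} + 154\right) = \left(-60 - 55\right) \left(\left(- \frac{8}{15}\right) \left(-9\right) + 154\right) = \left(-60 - 55\right) \left(\frac{24}{5} + 154\right) = \left(-115\right) \frac{794}{5} = -18262$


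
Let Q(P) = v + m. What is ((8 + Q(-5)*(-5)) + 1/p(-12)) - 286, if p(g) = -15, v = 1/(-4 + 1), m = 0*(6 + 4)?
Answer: -1382/5 ≈ -276.40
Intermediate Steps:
m = 0 (m = 0*10 = 0)
v = -⅓ (v = 1/(-3) = -⅓ ≈ -0.33333)
Q(P) = -⅓ (Q(P) = -⅓ + 0 = -⅓)
((8 + Q(-5)*(-5)) + 1/p(-12)) - 286 = ((8 - ⅓*(-5)) + 1/(-15)) - 286 = ((8 + 5/3) - 1/15) - 286 = (29/3 - 1/15) - 286 = 48/5 - 286 = -1382/5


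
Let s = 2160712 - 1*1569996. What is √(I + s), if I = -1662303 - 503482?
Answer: I*√1575069 ≈ 1255.0*I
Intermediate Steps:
I = -2165785
s = 590716 (s = 2160712 - 1569996 = 590716)
√(I + s) = √(-2165785 + 590716) = √(-1575069) = I*√1575069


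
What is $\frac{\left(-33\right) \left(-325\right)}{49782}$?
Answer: $\frac{3575}{16594} \approx 0.21544$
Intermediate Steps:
$\frac{\left(-33\right) \left(-325\right)}{49782} = 10725 \cdot \frac{1}{49782} = \frac{3575}{16594}$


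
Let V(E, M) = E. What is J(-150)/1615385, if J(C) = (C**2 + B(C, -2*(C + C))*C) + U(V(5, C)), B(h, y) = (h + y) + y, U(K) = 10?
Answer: -26998/323077 ≈ -0.083565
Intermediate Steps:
B(h, y) = h + 2*y
J(C) = 10 - 6*C**2 (J(C) = (C**2 + (C + 2*(-2*(C + C)))*C) + 10 = (C**2 + (C + 2*(-4*C))*C) + 10 = (C**2 + (C - 8*C)*C) + 10 = (C**2 + (-7*C)*C) + 10 = (C**2 - 7*C**2) + 10 = -6*C**2 + 10 = 10 - 6*C**2)
J(-150)/1615385 = (10 - 6*(-150)**2)/1615385 = (10 - 6*22500)*(1/1615385) = (10 - 135000)*(1/1615385) = -134990*1/1615385 = -26998/323077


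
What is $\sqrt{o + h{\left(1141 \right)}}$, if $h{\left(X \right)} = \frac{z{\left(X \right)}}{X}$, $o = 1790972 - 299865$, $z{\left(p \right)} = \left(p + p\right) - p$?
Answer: $2 \sqrt{372777} \approx 1221.1$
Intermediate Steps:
$z{\left(p \right)} = p$ ($z{\left(p \right)} = 2 p - p = p$)
$o = 1491107$
$h{\left(X \right)} = 1$ ($h{\left(X \right)} = \frac{X}{X} = 1$)
$\sqrt{o + h{\left(1141 \right)}} = \sqrt{1491107 + 1} = \sqrt{1491108} = 2 \sqrt{372777}$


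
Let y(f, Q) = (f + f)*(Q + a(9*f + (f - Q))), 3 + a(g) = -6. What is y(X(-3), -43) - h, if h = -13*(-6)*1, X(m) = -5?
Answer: 442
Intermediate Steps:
a(g) = -9 (a(g) = -3 - 6 = -9)
y(f, Q) = 2*f*(-9 + Q) (y(f, Q) = (f + f)*(Q - 9) = (2*f)*(-9 + Q) = 2*f*(-9 + Q))
h = 78 (h = 78*1 = 78)
y(X(-3), -43) - h = 2*(-5)*(-9 - 43) - 1*78 = 2*(-5)*(-52) - 78 = 520 - 78 = 442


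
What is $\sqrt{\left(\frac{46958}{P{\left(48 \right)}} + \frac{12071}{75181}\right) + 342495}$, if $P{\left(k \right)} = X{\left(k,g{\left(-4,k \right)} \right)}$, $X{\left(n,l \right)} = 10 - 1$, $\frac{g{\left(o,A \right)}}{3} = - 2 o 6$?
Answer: $\frac{64 \sqrt{4318364838437}}{225543} \approx 589.67$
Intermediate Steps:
$g{\left(o,A \right)} = - 36 o$ ($g{\left(o,A \right)} = 3 - 2 o 6 = 3 \left(- 12 o\right) = - 36 o$)
$X{\left(n,l \right)} = 9$ ($X{\left(n,l \right)} = 10 - 1 = 9$)
$P{\left(k \right)} = 9$
$\sqrt{\left(\frac{46958}{P{\left(48 \right)}} + \frac{12071}{75181}\right) + 342495} = \sqrt{\left(\frac{46958}{9} + \frac{12071}{75181}\right) + 342495} = \sqrt{\frac{3530458037}{676629} + 342495} = \sqrt{\frac{235272507392}{676629}} = \frac{64 \sqrt{4318364838437}}{225543}$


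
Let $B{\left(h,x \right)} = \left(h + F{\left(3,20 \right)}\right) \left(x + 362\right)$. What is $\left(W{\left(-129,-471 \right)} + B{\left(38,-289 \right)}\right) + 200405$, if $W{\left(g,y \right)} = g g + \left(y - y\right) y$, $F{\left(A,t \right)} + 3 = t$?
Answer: $221061$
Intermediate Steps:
$F{\left(A,t \right)} = -3 + t$
$W{\left(g,y \right)} = g^{2}$ ($W{\left(g,y \right)} = g^{2} + 0 y = g^{2} + 0 = g^{2}$)
$B{\left(h,x \right)} = \left(17 + h\right) \left(362 + x\right)$ ($B{\left(h,x \right)} = \left(h + \left(-3 + 20\right)\right) \left(x + 362\right) = \left(h + 17\right) \left(362 + x\right) = \left(17 + h\right) \left(362 + x\right)$)
$\left(W{\left(-129,-471 \right)} + B{\left(38,-289 \right)}\right) + 200405 = \left(\left(-129\right)^{2} + \left(6154 + 17 \left(-289\right) + 362 \cdot 38 + 38 \left(-289\right)\right)\right) + 200405 = \left(16641 + \left(6154 - 4913 + 13756 - 10982\right)\right) + 200405 = \left(16641 + 4015\right) + 200405 = 20656 + 200405 = 221061$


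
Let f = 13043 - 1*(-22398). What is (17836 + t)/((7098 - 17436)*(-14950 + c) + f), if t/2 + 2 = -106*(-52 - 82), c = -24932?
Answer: 46240/412335557 ≈ 0.00011214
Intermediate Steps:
t = 28404 (t = -4 + 2*(-106*(-52 - 82)) = -4 + 2*(-106*(-134)) = -4 + 2*14204 = -4 + 28408 = 28404)
f = 35441 (f = 13043 + 22398 = 35441)
(17836 + t)/((7098 - 17436)*(-14950 + c) + f) = (17836 + 28404)/((7098 - 17436)*(-14950 - 24932) + 35441) = 46240/(-10338*(-39882) + 35441) = 46240/(412300116 + 35441) = 46240/412335557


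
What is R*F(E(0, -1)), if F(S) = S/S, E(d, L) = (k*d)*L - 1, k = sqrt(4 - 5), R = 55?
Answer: 55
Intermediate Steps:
k = I (k = sqrt(-1) = I ≈ 1.0*I)
E(d, L) = -1 + I*L*d (E(d, L) = (I*d)*L - 1 = I*L*d - 1 = -1 + I*L*d)
F(S) = 1
R*F(E(0, -1)) = 55*1 = 55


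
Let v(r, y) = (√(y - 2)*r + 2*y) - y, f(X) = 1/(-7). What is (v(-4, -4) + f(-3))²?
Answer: -3863/49 + 232*I*√6/7 ≈ -78.837 + 81.183*I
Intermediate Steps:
f(X) = -⅐
v(r, y) = y + r*√(-2 + y) (v(r, y) = (√(-2 + y)*r + 2*y) - y = (r*√(-2 + y) + 2*y) - y = (2*y + r*√(-2 + y)) - y = y + r*√(-2 + y))
(v(-4, -4) + f(-3))² = ((-4 - 4*√(-2 - 4)) - ⅐)² = ((-4 - 4*I*√6) - ⅐)² = (-29/7 - 4*I*√6)²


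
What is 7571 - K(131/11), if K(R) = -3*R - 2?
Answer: 83696/11 ≈ 7608.7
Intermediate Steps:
K(R) = -2 - 3*R
7571 - K(131/11) = 7571 - (-2 - 393/11) = 7571 - 1*(-415/11) = 7571 + 415/11 = 83696/11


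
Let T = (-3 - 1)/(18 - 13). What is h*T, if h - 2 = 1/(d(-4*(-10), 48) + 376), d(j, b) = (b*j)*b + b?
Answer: -185169/115730 ≈ -1.6000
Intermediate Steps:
d(j, b) = b + j*b**2 (d(j, b) = j*b**2 + b = b + j*b**2)
T = -4/5 ≈ -0.80000
h = 185169/92584 (h = 2 + 1/(48*(1 + 48*(-4*(-10))) + 376) = 2 + 1/(48*(1 + 48*40) + 376) = 2 + 1/(48*(1 + 1920) + 376) = 2 + 1/(48*1921 + 376) = 2 + 1/(92208 + 376) = 2 + 1/92584 = 185169/92584 ≈ 2.0000)
h*T = (185169/92584)*(-4/5) = -185169/115730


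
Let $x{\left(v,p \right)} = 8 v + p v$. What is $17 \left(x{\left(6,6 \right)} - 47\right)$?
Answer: $629$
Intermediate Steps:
$17 \left(x{\left(6,6 \right)} - 47\right) = 17 \left(6 \left(8 + 6\right) - 47\right) = 17 \left(6 \cdot 14 - 47\right) = 17 \left(84 - 47\right) = 17 \cdot 37 = 629$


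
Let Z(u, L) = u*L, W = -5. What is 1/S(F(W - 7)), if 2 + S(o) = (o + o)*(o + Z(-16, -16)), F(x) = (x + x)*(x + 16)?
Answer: -1/30722 ≈ -3.2550e-5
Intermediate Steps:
Z(u, L) = L*u
F(x) = 2*x*(16 + x) (F(x) = (2*x)*(16 + x) = 2*x*(16 + x))
S(o) = -2 + 2*o*(256 + o) (S(o) = -2 + (o + o)*(o - 16*(-16)) = -2 + (2*o)*(o + 256) = -2 + (2*o)*(256 + o) = -2 + 2*o*(256 + o))
1/S(F(W - 7)) = 1/(-2 + 2*(2*(-5 - 7)*(16 + (-5 - 7)))² + 512*(2*(-5 - 7)*(16 + (-5 - 7)))) = 1/(-2 + 2*(2*(-12)*(16 - 12))² + 512*(2*(-12)*(16 - 12))) = 1/(-2 + 2*(2*(-12)*4)² + 512*(2*(-12)*4)) = 1/(-2 + 2*(-96)² + 512*(-96)) = 1/(-2 + 2*9216 - 49152) = 1/(-2 + 18432 - 49152) = 1/(-30722) = -1/30722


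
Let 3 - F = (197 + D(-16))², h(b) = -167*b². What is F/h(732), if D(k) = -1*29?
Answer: 9407/29827536 ≈ 0.00031538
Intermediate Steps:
D(k) = -29
F = -28221 (F = 3 - (197 - 29)² = 3 - 1*168² = 3 - 1*28224 = 3 - 28224 = -28221)
F/h(732) = -28221/((-167*732²)) = -28221/((-167*535824)) = -28221/(-89482608) = -28221*(-1/89482608) = 9407/29827536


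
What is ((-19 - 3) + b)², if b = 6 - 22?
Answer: 1444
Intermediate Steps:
b = -16
((-19 - 3) + b)² = ((-19 - 3) - 16)² = (-22 - 16)² = (-38)² = 1444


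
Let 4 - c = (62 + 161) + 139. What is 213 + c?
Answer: -145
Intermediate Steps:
c = -358 (c = 4 - ((62 + 161) + 139) = 4 - (223 + 139) = 4 - 1*362 = 4 - 362 = -358)
213 + c = 213 - 358 = -145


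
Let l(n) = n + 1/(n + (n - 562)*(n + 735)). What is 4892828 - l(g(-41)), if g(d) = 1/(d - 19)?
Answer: 436556445844527959/89223746340 ≈ 4.8928e+6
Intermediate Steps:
g(d) = 1/(-19 + d)
l(n) = n + 1/(n + (-562 + n)*(735 + n))
4892828 - l(g(-41)) = 4892828 - (1 + (1/(-19 - 41))³ - 413070/(-19 - 41) + 174*(1/(-19 - 41))²)/(-413070 + (1/(-19 - 41))² + 174/(-19 - 41)) = 4892828 - (1 + (1/(-60))³ - 413070/(-60) + 174*(1/(-60))²)/(-413070 + (1/(-60))² + 174/(-60)) = 4892828 - (1 + (-1/60)³ - 413070*(-1/60) + 174*(-1/60)²)/(-413070 + (-1/60)² + 174*(-1/60)) = 4892828 - (1 - 1/216000 + 13769/2 + 174*(1/3600))/(-413070 + 1/3600 - 29/10) = 4892828 - (1 - 1/216000 + 13769/2 + 29/600)/(-1487062439/3600) = 4892828 - (-3600)*1487278439/(1487062439*216000) = 4892828 - 1*(-1487278439/89223746340) = 4892828 + 1487278439/89223746340 = 436556445844527959/89223746340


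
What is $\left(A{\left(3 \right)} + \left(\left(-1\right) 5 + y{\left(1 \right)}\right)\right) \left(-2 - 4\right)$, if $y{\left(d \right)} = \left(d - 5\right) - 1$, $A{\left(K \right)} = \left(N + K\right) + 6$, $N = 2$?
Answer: $-6$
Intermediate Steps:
$A{\left(K \right)} = 8 + K$ ($A{\left(K \right)} = \left(2 + K\right) + 6 = 8 + K$)
$y{\left(d \right)} = -6 + d$ ($y{\left(d \right)} = \left(-5 + d\right) - 1 = -6 + d$)
$\left(A{\left(3 \right)} + \left(\left(-1\right) 5 + y{\left(1 \right)}\right)\right) \left(-2 - 4\right) = \left(\left(8 + 3\right) + \left(\left(-1\right) 5 + \left(-6 + 1\right)\right)\right) \left(-2 - 4\right) = \left(11 - 10\right) \left(-2 - 4\right) = \left(11 - 10\right) \left(-6\right) = 1 \left(-6\right) = -6$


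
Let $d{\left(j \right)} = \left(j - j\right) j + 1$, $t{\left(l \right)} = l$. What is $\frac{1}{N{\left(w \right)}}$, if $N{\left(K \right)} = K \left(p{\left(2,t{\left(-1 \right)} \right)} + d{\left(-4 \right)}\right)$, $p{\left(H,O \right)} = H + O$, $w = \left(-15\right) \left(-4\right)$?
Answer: $\frac{1}{120} \approx 0.0083333$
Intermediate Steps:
$w = 60$
$d{\left(j \right)} = 1$ ($d{\left(j \right)} = 0 j + 1 = 0 + 1 = 1$)
$N{\left(K \right)} = 2 K$ ($N{\left(K \right)} = K \left(\left(2 - 1\right) + 1\right) = K \left(1 + 1\right) = K 2 = 2 K$)
$\frac{1}{N{\left(w \right)}} = \frac{1}{2 \cdot 60} = \frac{1}{120}$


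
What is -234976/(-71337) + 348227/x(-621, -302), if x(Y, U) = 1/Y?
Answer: -2203793189129/10191 ≈ -2.1625e+8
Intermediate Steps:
-234976/(-71337) + 348227/x(-621, -302) = -234976/(-71337) + 348227/(1/(-621)) = -234976*(-1/71337) + 348227/(-1/621) = 33568/10191 + 348227*(-621) = 33568/10191 - 216248967 = -2203793189129/10191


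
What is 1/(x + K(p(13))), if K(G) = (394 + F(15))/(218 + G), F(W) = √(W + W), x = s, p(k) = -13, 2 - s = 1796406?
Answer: -12582299555/22602869067234241 - 205*√30/135617214403405446 ≈ -5.5667e-7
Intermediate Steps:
s = -1796404 (s = 2 - 1*1796406 = 2 - 1796406 = -1796404)
x = -1796404
F(W) = √2*√W (F(W) = √(2*W) = √2*√W)
K(G) = (394 + √30)/(218 + G) (K(G) = (394 + √2*√15)/(218 + G) = (394 + √30)/(218 + G))
1/(x + K(p(13))) = 1/(-1796404 + (394 + √30)/(218 - 13)) = 1/(-1796404 + (394 + √30)/205) = 1/(-1796404 + (394/205 + √30/205)) = 1/(-368262426/205 + √30/205)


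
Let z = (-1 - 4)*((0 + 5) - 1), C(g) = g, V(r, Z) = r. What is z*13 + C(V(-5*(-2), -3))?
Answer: -250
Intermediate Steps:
z = -20 (z = -5*(5 - 1) = -5*4 = -20)
z*13 + C(V(-5*(-2), -3)) = -20*13 - 5*(-2) = -260 + 10 = -250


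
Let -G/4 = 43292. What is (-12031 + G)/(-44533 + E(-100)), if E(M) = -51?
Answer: 185199/44584 ≈ 4.1539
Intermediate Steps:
G = -173168 (G = -4*43292 = -173168)
(-12031 + G)/(-44533 + E(-100)) = (-12031 - 173168)/(-44533 - 51) = -185199/(-44584) = -185199*(-1/44584) = 185199/44584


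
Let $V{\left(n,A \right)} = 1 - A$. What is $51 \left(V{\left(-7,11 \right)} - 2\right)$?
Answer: $-612$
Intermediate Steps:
$51 \left(V{\left(-7,11 \right)} - 2\right) = 51 \left(\left(1 - 11\right) - 2\right) = 51 \left(-10 - 2\right) = 51 \left(-12\right) = -612$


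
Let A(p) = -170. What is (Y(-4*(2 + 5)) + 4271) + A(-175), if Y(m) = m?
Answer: 4073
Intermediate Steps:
(Y(-4*(2 + 5)) + 4271) + A(-175) = (-4*(2 + 5) + 4271) - 170 = (-4*7 + 4271) - 170 = (-28 + 4271) - 170 = 4243 - 170 = 4073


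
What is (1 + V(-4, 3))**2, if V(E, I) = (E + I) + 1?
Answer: 1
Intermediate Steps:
V(E, I) = 1 + E + I
(1 + V(-4, 3))**2 = (1 + (1 - 4 + 3))**2 = (1 + 0)**2 = 1**2 = 1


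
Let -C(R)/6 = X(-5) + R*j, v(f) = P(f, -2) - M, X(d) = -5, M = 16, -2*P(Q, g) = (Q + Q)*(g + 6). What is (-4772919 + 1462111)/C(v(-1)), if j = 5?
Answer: -1655404/195 ≈ -8489.3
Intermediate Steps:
P(Q, g) = -Q*(6 + g) (P(Q, g) = -(Q + Q)*(g + 6)/2 = -2*Q*(6 + g)/2 = -Q*(6 + g))
v(f) = -16 - 4*f (v(f) = -f*(6 - 2) - 1*16 = -1*f*4 - 16 = -4*f - 16 = -16 - 4*f)
C(R) = 30 - 30*R (C(R) = -6*(-5 + R*5) = -6*(-5 + 5*R) = 30 - 30*R)
(-4772919 + 1462111)/C(v(-1)) = (-4772919 + 1462111)/(30 - 30*(-16 - 4*(-1))) = -3310808/(30 - 30*(-16 + 4)) = -3310808/(30 - 30*(-12)) = -3310808/(30 + 360) = -3310808/390 = -3310808*1/390 = -1655404/195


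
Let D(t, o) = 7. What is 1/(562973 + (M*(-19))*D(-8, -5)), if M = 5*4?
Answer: 1/560313 ≈ 1.7847e-6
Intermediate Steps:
M = 20
1/(562973 + (M*(-19))*D(-8, -5)) = 1/(562973 + (20*(-19))*7) = 1/(562973 - 380*7) = 1/(562973 - 2660) = 1/560313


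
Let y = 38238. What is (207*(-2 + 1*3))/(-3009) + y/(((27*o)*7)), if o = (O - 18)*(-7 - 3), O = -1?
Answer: 5979154/6002955 ≈ 0.99603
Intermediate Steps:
o = 190 (o = (-1 - 18)*(-7 - 3) = -19*(-10) = 190)
(207*(-2 + 1*3))/(-3009) + y/(((27*o)*7)) = (207*(-2 + 1*3))/(-3009) + 38238/(((27*190)*7)) = (207*(-2 + 3))*(-1/3009) + 38238/((5130*7)) = (207*1)*(-1/3009) + 38238/35910 = 207*(-1/3009) + 38238*(1/35910) = -69/1003 + 6373/5985 = 5979154/6002955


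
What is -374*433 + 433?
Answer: -161509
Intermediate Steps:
-374*433 + 433 = -161942 + 433 = -161509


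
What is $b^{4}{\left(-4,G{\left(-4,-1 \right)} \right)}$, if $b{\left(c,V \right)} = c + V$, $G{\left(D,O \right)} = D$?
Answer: $4096$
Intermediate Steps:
$b{\left(c,V \right)} = V + c$
$b^{4}{\left(-4,G{\left(-4,-1 \right)} \right)} = \left(-4 - 4\right)^{4} = \left(-8\right)^{4} = 4096$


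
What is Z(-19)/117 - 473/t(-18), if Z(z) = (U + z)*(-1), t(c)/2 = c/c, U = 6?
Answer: -4255/18 ≈ -236.39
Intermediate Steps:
t(c) = 2 (t(c) = 2*(c/c) = 2*1 = 2)
Z(z) = -6 - z (Z(z) = (6 + z)*(-1) = -6 - z)
Z(-19)/117 - 473/t(-18) = (-6 - 1*(-19))/117 - 473/2 = (-6 + 19)*(1/117) - 473*½ = 13*(1/117) - 473/2 = ⅑ - 473/2 = -4255/18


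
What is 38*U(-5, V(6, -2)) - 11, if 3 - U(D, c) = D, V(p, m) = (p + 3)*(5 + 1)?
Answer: 293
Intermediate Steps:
V(p, m) = 18 + 6*p (V(p, m) = (3 + p)*6 = 18 + 6*p)
U(D, c) = 3 - D
38*U(-5, V(6, -2)) - 11 = 38*(3 - 1*(-5)) - 11 = 38*(3 + 5) - 11 = 38*8 - 11 = 304 - 11 = 293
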